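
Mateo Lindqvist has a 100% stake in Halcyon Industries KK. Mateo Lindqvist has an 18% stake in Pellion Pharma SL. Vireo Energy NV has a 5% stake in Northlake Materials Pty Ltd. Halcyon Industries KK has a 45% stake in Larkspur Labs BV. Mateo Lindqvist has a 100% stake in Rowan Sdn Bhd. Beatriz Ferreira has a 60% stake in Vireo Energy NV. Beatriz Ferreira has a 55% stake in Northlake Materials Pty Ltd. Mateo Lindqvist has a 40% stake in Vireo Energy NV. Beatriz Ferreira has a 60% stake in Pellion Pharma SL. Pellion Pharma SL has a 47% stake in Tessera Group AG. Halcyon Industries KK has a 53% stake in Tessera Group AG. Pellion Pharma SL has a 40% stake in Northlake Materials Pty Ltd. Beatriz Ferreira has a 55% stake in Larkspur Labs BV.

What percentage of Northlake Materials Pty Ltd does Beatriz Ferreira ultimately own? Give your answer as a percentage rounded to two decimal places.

Beatriz reaches Northlake along 3 paths.
Direct stake: 55% = 55%.
Via Pellion: 60% × 40% = 24%.
Via Vireo: 60% × 5% = 3%.
Total: 55% + 24% + 3% = 82%.
Rounded: 82.00%.

82.00%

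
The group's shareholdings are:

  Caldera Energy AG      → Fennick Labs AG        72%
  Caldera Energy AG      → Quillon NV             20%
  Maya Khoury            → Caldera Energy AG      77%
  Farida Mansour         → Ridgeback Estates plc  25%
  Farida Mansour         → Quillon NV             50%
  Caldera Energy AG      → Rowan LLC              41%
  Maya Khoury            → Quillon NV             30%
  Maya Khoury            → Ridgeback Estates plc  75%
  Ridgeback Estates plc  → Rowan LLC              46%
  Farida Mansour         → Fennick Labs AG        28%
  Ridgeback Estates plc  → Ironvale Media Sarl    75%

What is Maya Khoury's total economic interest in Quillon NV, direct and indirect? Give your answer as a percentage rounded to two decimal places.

Maya reaches Quillon along 2 paths.
Via Caldera: 77% × 20% = 15.4%.
Direct stake: 30% = 30%.
Total: 15.4% + 30% = 45.4%.
Rounded: 45.40%.

45.40%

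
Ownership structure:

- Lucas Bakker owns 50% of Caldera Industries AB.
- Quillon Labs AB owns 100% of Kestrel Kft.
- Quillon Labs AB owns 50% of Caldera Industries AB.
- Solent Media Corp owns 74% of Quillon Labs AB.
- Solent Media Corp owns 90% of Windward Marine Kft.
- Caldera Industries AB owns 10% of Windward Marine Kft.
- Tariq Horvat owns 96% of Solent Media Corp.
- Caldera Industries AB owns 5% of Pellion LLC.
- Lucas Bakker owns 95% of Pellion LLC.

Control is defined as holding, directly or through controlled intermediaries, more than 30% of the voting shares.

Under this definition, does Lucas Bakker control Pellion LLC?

Yes

Lucas holds 50% of Caldera, so Lucas controls Caldera.
Caldera and Lucas together hold 5% + 95% = 100% of Pellion, so Lucas controls Pellion.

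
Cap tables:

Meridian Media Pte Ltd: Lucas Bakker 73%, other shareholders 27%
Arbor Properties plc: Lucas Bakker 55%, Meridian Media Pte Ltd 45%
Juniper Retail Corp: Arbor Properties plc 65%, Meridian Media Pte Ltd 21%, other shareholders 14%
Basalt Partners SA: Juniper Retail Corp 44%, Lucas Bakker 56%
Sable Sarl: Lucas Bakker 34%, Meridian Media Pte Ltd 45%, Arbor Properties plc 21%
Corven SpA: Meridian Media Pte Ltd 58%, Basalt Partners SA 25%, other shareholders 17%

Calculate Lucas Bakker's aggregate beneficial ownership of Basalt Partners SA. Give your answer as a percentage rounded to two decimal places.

87.87%

Lucas reaches Basalt along 4 paths.
Via Arbor → Juniper: 55% × 65% × 44% = 15.73%.
Via Meridian → Arbor → Juniper: 73% × 45% × 65% × 44% = 9.3951%.
Via Meridian → Juniper: 73% × 21% × 44% = 6.7452%.
Direct stake: 56% = 56%.
Total: 15.73% + 9.3951% + 6.7452% + 56% = 87.8703%.
Rounded: 87.87%.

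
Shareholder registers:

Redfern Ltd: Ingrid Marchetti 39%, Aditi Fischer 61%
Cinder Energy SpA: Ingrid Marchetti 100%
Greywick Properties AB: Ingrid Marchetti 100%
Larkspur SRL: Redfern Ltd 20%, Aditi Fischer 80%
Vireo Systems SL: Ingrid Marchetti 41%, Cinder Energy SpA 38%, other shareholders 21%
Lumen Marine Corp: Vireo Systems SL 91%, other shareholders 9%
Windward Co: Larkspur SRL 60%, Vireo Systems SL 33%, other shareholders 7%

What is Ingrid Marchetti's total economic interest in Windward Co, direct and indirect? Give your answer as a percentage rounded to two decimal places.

30.75%

Ingrid reaches Windward along 3 paths.
Via Redfern → Larkspur: 39% × 20% × 60% = 4.68%.
Via Vireo: 41% × 33% = 13.53%.
Via Cinder → Vireo: 100% × 38% × 33% = 12.54%.
Total: 4.68% + 13.53% + 12.54% = 30.75%.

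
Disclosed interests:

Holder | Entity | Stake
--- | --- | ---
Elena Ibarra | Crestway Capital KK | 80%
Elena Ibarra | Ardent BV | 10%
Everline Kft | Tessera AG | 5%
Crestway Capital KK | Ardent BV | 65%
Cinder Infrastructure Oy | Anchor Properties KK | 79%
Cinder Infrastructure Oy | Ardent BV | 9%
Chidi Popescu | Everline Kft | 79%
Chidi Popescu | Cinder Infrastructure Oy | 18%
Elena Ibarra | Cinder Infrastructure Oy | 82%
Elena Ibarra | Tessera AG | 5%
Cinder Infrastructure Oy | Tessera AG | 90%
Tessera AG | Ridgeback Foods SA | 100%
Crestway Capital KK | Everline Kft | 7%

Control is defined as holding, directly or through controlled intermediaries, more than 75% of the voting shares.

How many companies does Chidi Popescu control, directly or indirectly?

Chidi holds 79% of Everline, so Chidi controls Everline.
No other company's threshold is met.
Chidi controls 1 company.

1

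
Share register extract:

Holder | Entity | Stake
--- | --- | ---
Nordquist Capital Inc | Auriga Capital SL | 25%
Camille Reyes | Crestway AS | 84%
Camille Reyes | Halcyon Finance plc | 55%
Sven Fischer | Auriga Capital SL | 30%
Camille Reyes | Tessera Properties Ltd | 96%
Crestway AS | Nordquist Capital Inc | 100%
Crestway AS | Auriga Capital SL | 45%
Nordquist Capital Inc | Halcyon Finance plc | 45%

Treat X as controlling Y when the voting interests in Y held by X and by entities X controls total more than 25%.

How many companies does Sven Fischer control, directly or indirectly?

Sven holds 30% of Auriga, so Sven controls Auriga.
No other company's threshold is met.
Sven controls 1 company.

1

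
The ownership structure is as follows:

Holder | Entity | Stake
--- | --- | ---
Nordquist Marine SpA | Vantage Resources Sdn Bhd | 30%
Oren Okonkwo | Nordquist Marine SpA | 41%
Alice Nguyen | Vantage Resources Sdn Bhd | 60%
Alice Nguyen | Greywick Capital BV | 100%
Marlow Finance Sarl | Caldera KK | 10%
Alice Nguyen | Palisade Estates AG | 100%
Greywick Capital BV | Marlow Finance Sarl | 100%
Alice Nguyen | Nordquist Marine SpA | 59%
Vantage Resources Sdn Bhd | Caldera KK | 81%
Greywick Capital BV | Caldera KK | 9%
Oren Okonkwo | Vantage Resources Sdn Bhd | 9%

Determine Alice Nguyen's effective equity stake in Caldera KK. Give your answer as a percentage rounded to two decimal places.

Alice reaches Caldera along 4 paths.
Via Greywick → Marlow: 100% × 100% × 10% = 10%.
Via Greywick: 100% × 9% = 9%.
Via Nordquist → Vantage: 59% × 30% × 81% = 14.337%.
Via Vantage: 60% × 81% = 48.6%.
Total: 10% + 9% + 14.337% + 48.6% = 81.937%.
Rounded: 81.94%.

81.94%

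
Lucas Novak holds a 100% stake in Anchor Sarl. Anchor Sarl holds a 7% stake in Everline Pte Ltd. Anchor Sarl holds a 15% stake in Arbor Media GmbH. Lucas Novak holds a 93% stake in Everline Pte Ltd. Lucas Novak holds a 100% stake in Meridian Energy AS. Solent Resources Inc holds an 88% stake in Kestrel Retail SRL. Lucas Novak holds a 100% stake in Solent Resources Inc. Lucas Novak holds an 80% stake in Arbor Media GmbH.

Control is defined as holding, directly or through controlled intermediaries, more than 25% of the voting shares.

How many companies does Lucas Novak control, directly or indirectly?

6

Lucas holds 100% of Solent, so Lucas controls Solent.
Lucas holds 100% of Meridian, so Lucas controls Meridian.
Lucas holds 100% of Anchor, so Lucas controls Anchor.
Lucas and Anchor together hold 80% + 15% = 95% of Arbor, so Lucas controls Arbor.
Solent holds 88% of Kestrel, so Lucas controls Kestrel.
Lucas and Anchor together hold 93% + 7% = 100% of Everline, so Lucas controls Everline.
Lucas controls 6 companies.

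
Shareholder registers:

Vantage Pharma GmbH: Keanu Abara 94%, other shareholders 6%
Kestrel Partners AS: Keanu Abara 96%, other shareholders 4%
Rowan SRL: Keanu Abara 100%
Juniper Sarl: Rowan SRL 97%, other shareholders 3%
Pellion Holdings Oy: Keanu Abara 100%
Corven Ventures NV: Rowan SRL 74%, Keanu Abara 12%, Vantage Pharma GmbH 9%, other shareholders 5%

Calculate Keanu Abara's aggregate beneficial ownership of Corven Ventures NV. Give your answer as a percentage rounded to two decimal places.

94.46%

Keanu reaches Corven along 3 paths.
Via Rowan: 100% × 74% = 74%.
Direct stake: 12% = 12%.
Via Vantage: 94% × 9% = 8.46%.
Total: 74% + 12% + 8.46% = 94.46%.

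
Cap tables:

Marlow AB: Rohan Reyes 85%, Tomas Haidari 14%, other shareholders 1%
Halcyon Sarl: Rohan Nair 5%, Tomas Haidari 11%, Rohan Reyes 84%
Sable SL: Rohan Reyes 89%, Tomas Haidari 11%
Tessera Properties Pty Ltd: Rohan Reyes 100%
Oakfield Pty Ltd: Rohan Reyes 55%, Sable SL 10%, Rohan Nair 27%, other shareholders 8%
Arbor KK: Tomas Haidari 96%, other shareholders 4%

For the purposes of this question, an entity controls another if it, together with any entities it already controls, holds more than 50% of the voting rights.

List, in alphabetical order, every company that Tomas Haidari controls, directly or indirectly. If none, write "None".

Arbor KK

Tomas holds 96% of Arbor, so Tomas controls Arbor.
No other company's threshold is met.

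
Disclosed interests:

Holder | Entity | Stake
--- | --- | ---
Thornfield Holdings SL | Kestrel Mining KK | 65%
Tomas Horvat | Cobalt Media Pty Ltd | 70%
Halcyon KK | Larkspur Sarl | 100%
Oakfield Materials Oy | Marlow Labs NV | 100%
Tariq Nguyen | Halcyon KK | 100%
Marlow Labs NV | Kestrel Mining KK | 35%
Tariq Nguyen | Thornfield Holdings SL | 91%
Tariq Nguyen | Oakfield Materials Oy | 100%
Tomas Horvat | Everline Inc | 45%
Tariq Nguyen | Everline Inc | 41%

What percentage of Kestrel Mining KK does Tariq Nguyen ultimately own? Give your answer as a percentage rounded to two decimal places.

Tariq reaches Kestrel along 2 paths.
Via Thornfield: 91% × 65% = 59.15%.
Via Oakfield → Marlow: 100% × 100% × 35% = 35%.
Total: 59.15% + 35% = 94.15%.

94.15%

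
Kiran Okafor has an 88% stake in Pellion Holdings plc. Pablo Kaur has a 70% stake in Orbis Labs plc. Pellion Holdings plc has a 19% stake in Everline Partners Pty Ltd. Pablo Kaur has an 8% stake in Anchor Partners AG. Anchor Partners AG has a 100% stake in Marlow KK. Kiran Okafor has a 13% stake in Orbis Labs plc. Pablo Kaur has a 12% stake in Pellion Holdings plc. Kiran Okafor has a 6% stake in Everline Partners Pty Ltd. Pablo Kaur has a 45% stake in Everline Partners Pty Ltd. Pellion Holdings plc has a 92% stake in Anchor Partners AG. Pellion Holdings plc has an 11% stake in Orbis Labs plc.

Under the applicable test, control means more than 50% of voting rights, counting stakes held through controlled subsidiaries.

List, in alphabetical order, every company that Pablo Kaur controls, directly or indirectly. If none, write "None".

Orbis Labs plc

Pablo holds 70% of Orbis, so Pablo controls Orbis.
No other company's threshold is met.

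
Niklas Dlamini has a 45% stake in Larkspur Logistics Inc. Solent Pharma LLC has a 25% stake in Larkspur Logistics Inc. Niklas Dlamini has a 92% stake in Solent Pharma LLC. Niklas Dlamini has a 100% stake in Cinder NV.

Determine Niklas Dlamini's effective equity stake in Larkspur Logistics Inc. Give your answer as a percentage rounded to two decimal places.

Niklas reaches Larkspur along 2 paths.
Via Solent: 92% × 25% = 23%.
Direct stake: 45% = 45%.
Total: 23% + 45% = 68%.
Rounded: 68.00%.

68.00%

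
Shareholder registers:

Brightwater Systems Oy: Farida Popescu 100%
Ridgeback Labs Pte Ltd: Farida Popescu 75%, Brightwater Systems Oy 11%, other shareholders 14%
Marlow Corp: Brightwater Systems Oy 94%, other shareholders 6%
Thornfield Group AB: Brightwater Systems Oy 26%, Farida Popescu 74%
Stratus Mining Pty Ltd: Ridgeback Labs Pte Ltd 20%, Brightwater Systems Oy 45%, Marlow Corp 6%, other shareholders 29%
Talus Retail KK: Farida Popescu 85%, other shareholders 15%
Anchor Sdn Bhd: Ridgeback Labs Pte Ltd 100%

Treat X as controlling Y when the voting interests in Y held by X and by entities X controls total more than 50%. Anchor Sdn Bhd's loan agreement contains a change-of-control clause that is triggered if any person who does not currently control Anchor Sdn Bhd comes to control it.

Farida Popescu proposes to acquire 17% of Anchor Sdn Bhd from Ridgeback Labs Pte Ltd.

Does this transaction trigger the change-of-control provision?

The purchase adds only to Farida's holdings (Ridgeback's stake shrinks), so Farida is the only person who could newly come to control Anchor.
Farida holds 100% of Brightwater, so Farida controls Brightwater.
Farida and Brightwater together hold 75% + 11% = 86% of Ridgeback, so Farida controls Ridgeback.
Ridgeback holds 100% of Anchor, so Farida controls Anchor.
So Farida already controls Anchor before the transaction.
After the purchase, Farida holds 17% of Anchor directly, and Ridgeback's stake falls to 83%.
Farida controlled Anchor already, so this is not a new person acquiring control; every other person's position is unchanged or reduced.
No new person acquires control, so the clause is not triggered.

No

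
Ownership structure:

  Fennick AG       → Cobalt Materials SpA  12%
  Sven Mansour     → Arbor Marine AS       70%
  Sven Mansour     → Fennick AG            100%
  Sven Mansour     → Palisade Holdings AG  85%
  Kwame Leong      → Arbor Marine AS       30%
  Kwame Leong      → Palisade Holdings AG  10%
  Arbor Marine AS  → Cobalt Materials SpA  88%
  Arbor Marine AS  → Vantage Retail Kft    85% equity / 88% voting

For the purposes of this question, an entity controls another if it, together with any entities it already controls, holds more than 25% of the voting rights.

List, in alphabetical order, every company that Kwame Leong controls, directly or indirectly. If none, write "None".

Kwame holds 30% of Arbor, so Kwame controls Arbor.
Arbor holds 88% of Vantage, so Kwame controls Vantage.
Arbor holds 88% of Cobalt, so Kwame controls Cobalt.
No other company's threshold is met.

Arbor Marine AS, Cobalt Materials SpA, Vantage Retail Kft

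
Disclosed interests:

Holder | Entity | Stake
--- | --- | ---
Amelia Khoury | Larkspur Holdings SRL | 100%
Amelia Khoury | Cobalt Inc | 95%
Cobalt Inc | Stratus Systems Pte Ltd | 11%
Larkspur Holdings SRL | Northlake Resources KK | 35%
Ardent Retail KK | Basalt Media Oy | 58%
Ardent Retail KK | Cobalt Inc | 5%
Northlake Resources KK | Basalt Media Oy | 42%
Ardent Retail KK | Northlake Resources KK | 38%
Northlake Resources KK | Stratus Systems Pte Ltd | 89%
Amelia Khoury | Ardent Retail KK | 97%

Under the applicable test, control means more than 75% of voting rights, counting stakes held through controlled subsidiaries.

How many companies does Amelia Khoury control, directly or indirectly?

3

Amelia holds 100% of Larkspur, so Amelia controls Larkspur.
Amelia holds 97% of Ardent, so Amelia controls Ardent.
Amelia and Ardent together hold 95% + 5% = 100% of Cobalt, so Amelia controls Cobalt.
No other company's threshold is met.
Amelia controls 3 companies.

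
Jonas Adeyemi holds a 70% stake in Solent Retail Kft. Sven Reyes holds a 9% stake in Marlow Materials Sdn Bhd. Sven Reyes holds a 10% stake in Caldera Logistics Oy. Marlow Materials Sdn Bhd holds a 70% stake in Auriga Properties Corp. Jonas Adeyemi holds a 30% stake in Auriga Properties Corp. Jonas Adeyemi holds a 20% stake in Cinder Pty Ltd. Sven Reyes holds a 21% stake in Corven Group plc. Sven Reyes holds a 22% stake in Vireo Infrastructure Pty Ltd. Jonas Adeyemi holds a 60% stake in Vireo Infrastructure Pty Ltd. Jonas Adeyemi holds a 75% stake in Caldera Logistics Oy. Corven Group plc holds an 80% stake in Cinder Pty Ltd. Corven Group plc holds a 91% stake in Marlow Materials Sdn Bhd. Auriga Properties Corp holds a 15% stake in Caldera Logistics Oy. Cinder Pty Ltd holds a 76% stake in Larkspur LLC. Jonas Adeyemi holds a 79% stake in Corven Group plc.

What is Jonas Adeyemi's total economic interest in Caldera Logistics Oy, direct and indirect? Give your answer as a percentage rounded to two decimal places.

Jonas reaches Caldera along 3 paths.
Direct stake: 75% = 75%.
Via Corven → Marlow → Auriga: 79% × 91% × 70% × 15% = 7.54845%.
Via Auriga: 30% × 15% = 4.5%.
Total: 75% + 7.54845% + 4.5% = 87.04845%.
Rounded: 87.05%.

87.05%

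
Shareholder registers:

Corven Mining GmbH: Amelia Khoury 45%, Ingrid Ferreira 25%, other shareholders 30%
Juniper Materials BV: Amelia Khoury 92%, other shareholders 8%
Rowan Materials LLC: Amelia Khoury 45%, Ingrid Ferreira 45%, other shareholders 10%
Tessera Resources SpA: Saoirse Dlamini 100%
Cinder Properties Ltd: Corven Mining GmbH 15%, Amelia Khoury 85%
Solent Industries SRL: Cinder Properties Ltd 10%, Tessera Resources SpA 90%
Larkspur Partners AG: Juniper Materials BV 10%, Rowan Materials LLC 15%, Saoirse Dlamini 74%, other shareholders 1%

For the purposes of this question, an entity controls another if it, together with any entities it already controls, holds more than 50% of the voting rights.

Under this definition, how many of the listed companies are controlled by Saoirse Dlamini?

Saoirse holds 100% of Tessera, so Saoirse controls Tessera.
Tessera holds 90% of Solent, so Saoirse controls Solent.
Saoirse holds 74% of Larkspur, so Saoirse controls Larkspur.
No other company's threshold is met.
Saoirse controls 3 companies.

3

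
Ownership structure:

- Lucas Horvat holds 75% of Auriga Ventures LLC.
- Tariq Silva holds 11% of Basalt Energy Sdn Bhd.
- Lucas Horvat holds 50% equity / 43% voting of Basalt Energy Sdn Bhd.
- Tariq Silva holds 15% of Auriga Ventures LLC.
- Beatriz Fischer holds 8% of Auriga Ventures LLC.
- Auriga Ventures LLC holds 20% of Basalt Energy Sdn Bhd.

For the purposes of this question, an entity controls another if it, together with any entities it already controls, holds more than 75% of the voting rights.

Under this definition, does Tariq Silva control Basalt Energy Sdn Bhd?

No

Tariq's largest direct stake is 15% in Auriga, which does not meet the threshold, so Tariq controls no company.
In Basalt, Tariq's side holds only 11%, not > 75%.
So Tariq does not control Basalt.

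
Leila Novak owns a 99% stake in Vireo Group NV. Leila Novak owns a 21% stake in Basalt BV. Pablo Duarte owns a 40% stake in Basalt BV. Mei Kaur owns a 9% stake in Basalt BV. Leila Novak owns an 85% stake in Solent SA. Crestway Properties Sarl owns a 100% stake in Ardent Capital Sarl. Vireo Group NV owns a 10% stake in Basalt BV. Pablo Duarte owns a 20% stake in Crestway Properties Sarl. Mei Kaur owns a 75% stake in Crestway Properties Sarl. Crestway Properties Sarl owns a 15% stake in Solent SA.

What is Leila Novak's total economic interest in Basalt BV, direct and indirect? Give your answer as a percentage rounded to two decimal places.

Leila reaches Basalt along 2 paths.
Via Vireo: 99% × 10% = 9.9%.
Direct stake: 21% = 21%.
Total: 9.9% + 21% = 30.9%.
Rounded: 30.90%.

30.90%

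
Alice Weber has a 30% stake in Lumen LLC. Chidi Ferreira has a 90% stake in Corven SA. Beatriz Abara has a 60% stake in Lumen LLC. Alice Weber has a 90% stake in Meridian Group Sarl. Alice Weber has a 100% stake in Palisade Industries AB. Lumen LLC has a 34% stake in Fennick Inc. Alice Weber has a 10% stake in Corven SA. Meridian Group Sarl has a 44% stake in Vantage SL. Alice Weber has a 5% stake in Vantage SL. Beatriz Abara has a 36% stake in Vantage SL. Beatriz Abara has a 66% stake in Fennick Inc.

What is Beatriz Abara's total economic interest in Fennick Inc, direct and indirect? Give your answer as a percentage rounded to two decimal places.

Beatriz reaches Fennick along 2 paths.
Direct stake: 66% = 66%.
Via Lumen: 60% × 34% = 20.4%.
Total: 66% + 20.4% = 86.4%.
Rounded: 86.40%.

86.40%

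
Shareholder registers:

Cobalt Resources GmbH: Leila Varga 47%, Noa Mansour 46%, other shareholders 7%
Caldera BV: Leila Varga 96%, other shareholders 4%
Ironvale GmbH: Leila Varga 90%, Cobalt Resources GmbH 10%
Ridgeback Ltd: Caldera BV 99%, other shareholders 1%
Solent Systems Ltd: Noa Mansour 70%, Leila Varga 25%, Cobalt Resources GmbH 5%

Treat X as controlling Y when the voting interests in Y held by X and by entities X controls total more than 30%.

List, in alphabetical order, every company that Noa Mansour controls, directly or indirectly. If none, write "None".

Noa holds 46% of Cobalt, so Noa controls Cobalt.
Noa and Cobalt together hold 70% + 5% = 75% of Solent, so Noa controls Solent.
No other company's threshold is met.

Cobalt Resources GmbH, Solent Systems Ltd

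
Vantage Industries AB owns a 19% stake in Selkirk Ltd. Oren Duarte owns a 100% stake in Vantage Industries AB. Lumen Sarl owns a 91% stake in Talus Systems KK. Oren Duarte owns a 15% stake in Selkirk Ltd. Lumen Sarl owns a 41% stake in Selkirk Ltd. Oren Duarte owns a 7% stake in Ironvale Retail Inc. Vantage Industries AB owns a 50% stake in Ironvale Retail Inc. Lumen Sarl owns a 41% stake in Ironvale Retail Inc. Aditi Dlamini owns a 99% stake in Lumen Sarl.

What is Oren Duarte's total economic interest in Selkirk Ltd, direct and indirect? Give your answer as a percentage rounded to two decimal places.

34.00%

Oren reaches Selkirk along 2 paths.
Direct stake: 15% = 15%.
Via Vantage: 100% × 19% = 19%.
Total: 15% + 19% = 34%.
Rounded: 34.00%.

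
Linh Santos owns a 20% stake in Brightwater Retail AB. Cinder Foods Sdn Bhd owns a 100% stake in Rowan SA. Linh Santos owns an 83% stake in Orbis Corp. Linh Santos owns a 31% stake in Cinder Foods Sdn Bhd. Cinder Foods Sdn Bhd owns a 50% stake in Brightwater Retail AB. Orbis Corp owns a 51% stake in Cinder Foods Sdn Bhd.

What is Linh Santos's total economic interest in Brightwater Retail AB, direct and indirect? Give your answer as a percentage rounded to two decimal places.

56.67%

Linh reaches Brightwater along 3 paths.
Via Orbis → Cinder: 83% × 51% × 50% = 21.165%.
Via Cinder: 31% × 50% = 15.5%.
Direct stake: 20% = 20%.
Total: 21.165% + 15.5% + 20% = 56.665%.
Rounded: 56.67%.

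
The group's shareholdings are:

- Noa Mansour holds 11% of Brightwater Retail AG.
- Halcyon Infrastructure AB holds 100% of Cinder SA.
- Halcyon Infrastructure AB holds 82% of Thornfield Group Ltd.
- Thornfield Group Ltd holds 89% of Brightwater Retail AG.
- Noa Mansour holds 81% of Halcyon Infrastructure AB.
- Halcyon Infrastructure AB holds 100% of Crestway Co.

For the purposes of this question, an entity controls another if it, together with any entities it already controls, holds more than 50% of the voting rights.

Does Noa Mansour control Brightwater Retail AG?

Noa holds 81% of Halcyon, so Noa controls Halcyon.
Halcyon holds 82% of Thornfield, so Noa controls Thornfield.
Thornfield and Noa together hold 89% + 11% = 100% of Brightwater, so Noa controls Brightwater.

Yes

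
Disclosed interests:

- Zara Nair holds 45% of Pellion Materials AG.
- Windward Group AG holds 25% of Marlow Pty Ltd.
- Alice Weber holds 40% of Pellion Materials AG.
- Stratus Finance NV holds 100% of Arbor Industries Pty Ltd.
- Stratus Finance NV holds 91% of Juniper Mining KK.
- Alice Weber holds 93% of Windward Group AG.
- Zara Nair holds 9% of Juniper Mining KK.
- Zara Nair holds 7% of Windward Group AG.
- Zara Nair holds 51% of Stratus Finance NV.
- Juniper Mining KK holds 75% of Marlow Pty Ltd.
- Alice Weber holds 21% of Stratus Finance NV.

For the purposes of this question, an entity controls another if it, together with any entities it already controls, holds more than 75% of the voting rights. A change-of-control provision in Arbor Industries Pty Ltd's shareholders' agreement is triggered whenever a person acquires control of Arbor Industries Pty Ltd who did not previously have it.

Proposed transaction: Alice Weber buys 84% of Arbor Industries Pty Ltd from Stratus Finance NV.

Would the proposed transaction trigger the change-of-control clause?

The purchase adds only to Alice's holdings (Stratus's stake shrinks), so Alice is the only person who could newly come to control Arbor.
Alice holds 93% of Windward, so Alice controls Windward.
Neither Alice nor any entity Alice controls holds any voting interest in Arbor.
So before the transaction, Alice does not control Arbor.
After the purchase, Alice holds 84% of Arbor directly, and Stratus's stake falls to 16%.
Alice holds 84% of Arbor, so Alice controls Arbor.
Alice did not control Arbor before and does after, so the clause is triggered.

Yes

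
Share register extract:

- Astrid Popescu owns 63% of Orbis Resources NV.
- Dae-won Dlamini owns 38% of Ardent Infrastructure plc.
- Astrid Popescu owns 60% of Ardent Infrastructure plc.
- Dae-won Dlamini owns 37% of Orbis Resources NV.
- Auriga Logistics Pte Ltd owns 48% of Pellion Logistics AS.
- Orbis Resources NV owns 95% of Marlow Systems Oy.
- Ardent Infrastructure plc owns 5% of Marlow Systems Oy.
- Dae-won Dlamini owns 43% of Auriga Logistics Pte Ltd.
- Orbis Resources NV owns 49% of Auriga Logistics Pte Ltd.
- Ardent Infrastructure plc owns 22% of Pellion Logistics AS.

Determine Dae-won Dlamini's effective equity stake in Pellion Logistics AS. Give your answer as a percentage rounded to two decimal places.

37.70%

Dae-won reaches Pellion along 3 paths.
Via Ardent: 38% × 22% = 8.36%.
Via Orbis → Auriga: 37% × 49% × 48% = 8.7024%.
Via Auriga: 43% × 48% = 20.64%.
Total: 8.36% + 8.7024% + 20.64% = 37.7024%.
Rounded: 37.70%.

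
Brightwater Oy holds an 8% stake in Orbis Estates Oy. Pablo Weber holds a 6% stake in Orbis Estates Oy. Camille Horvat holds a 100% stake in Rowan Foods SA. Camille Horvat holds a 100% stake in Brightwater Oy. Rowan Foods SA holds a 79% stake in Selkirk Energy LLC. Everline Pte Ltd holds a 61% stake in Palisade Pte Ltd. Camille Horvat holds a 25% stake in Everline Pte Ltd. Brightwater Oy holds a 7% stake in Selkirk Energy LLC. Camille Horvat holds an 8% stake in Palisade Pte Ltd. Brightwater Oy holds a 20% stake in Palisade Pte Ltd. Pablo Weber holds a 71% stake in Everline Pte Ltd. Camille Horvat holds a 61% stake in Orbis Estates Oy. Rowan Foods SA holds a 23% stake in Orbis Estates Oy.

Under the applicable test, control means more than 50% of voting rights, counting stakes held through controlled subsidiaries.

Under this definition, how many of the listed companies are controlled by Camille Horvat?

Camille holds 100% of Brightwater, so Camille controls Brightwater.
Camille holds 100% of Rowan, so Camille controls Rowan.
Brightwater and Rowan together hold 7% + 79% = 86% of Selkirk, so Camille controls Selkirk.
Camille and Rowan and Brightwater together hold 61% + 23% + 8% = 92% of Orbis, so Camille controls Orbis.
No other company's threshold is met.
Camille controls 4 companies.

4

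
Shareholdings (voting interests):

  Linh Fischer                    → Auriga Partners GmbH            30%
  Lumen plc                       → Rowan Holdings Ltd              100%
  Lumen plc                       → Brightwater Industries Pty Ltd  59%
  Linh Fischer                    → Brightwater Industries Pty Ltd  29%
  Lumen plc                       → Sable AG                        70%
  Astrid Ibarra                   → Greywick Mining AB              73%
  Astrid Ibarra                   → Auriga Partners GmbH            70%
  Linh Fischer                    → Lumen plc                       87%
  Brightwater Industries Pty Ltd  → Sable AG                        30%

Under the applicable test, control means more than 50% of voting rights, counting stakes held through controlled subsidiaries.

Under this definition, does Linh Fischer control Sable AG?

Linh holds 87% of Lumen, so Linh controls Lumen.
Lumen and Linh together hold 59% + 29% = 88% of Brightwater, so Linh controls Brightwater.
Lumen and Brightwater together hold 70% + 30% = 100% of Sable, so Linh controls Sable.

Yes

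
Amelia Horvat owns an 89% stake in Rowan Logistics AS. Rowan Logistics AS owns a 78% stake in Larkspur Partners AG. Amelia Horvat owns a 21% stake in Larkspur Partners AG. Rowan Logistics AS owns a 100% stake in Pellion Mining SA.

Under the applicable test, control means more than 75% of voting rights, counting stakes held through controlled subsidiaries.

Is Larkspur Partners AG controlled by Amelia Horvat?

Amelia holds 89% of Rowan, so Amelia controls Rowan.
Rowan and Amelia together hold 78% + 21% = 99% of Larkspur, so Amelia controls Larkspur.

Yes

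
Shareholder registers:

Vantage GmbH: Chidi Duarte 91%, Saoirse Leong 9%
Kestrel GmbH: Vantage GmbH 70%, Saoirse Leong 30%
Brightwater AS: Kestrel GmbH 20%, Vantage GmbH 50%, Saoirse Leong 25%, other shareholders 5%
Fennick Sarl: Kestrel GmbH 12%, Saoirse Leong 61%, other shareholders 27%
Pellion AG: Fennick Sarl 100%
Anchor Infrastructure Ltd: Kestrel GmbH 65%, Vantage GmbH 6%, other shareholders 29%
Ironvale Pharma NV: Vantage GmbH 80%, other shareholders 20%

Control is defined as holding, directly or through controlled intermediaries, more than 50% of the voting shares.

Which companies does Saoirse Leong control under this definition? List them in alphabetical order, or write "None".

Fennick Sarl, Pellion AG

Saoirse holds 61% of Fennick, so Saoirse controls Fennick.
Fennick holds 100% of Pellion, so Saoirse controls Pellion.
No other company's threshold is met.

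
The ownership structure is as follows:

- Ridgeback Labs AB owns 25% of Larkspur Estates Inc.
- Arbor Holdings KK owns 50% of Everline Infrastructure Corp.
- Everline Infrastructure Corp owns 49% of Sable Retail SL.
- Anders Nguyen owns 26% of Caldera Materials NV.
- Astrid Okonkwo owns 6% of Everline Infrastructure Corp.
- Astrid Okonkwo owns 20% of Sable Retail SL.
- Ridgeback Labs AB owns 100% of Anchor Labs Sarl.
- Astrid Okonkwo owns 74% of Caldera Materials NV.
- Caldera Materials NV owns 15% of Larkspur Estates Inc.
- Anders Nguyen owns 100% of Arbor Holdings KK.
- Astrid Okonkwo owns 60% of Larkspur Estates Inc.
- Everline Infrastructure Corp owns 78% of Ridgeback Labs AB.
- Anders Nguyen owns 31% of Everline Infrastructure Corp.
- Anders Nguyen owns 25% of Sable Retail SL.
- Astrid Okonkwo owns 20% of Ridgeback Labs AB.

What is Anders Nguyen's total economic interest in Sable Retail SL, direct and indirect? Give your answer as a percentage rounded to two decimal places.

Anders reaches Sable along 3 paths.
Direct stake: 25% = 25%.
Via Arbor → Everline: 100% × 50% × 49% = 24.5%.
Via Everline: 31% × 49% = 15.19%.
Total: 25% + 24.5% + 15.19% = 64.69%.

64.69%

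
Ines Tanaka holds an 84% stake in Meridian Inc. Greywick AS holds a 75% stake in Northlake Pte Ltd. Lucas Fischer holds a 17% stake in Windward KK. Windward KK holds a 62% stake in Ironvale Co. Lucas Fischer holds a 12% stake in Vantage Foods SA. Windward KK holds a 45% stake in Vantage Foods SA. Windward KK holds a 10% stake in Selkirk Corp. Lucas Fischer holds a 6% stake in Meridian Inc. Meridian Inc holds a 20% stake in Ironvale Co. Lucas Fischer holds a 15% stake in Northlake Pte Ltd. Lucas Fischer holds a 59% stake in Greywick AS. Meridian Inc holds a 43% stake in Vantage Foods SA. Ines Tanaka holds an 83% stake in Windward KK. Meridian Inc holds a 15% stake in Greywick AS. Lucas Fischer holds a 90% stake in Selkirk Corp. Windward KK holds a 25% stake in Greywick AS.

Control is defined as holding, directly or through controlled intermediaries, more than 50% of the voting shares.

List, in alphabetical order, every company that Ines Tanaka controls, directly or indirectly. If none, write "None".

Ines holds 84% of Meridian, so Ines controls Meridian.
Ines holds 83% of Windward, so Ines controls Windward.
Windward and Meridian together hold 45% + 43% = 88% of Vantage, so Ines controls Vantage.
Windward and Meridian together hold 62% + 20% = 82% of Ironvale, so Ines controls Ironvale.
No other company's threshold is met.

Ironvale Co, Meridian Inc, Vantage Foods SA, Windward KK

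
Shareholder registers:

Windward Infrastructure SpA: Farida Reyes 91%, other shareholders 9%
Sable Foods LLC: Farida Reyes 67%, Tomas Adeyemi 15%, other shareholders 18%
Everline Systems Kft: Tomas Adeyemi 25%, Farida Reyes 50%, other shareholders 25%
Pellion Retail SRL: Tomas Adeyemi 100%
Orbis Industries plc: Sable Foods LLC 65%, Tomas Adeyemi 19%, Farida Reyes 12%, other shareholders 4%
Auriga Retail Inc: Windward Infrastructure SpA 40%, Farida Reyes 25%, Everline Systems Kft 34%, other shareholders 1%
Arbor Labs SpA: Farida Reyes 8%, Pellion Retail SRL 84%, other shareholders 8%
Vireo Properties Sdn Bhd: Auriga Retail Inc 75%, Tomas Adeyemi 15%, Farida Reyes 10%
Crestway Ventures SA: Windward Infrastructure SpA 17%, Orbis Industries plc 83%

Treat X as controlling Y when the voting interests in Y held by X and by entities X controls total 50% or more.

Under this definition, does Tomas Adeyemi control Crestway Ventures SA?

No

Tomas holds 100% of Pellion, so Tomas controls Pellion.
Pellion holds 84% of Arbor, so Tomas controls Arbor.
Neither Tomas nor any entity Tomas controls holds any voting interest in Crestway.
So Tomas does not control Crestway.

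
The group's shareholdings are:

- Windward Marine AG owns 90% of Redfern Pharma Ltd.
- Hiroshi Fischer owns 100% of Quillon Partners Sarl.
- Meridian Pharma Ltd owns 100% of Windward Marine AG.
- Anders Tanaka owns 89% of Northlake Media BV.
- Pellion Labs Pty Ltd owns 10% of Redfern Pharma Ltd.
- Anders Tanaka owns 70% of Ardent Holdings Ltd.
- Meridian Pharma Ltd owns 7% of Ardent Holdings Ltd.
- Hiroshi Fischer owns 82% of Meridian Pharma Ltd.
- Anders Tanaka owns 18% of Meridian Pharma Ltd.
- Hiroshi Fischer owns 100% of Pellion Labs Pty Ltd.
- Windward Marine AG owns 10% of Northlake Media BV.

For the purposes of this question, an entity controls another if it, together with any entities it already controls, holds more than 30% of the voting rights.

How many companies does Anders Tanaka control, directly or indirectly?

2

Anders holds 70% of Ardent, so Anders controls Ardent.
Anders holds 89% of Northlake, so Anders controls Northlake.
No other company's threshold is met.
Anders controls 2 companies.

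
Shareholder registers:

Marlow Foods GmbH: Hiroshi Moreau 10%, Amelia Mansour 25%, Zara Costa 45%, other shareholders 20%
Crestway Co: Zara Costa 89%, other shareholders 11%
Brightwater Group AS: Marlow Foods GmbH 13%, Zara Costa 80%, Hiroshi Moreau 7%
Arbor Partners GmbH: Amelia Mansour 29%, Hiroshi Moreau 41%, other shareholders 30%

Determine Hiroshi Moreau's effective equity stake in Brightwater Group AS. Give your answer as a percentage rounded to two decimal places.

Hiroshi reaches Brightwater along 2 paths.
Via Marlow: 10% × 13% = 1.3%.
Direct stake: 7% = 7%.
Total: 1.3% + 7% = 8.3%.
Rounded: 8.30%.

8.30%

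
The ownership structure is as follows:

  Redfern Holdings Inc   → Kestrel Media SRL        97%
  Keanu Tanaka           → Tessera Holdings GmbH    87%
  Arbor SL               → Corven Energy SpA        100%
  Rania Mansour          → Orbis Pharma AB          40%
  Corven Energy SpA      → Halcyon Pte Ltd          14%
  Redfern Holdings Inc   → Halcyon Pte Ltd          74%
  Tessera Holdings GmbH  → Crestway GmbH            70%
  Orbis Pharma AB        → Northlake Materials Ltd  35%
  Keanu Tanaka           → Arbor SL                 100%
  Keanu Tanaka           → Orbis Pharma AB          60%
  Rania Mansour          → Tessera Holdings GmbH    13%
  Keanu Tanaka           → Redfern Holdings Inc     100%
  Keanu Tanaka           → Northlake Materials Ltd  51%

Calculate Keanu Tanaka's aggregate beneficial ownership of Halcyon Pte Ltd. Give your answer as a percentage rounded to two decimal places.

Keanu reaches Halcyon along 2 paths.
Via Redfern: 100% × 74% = 74%.
Via Arbor → Corven: 100% × 100% × 14% = 14%.
Total: 74% + 14% = 88%.
Rounded: 88.00%.

88.00%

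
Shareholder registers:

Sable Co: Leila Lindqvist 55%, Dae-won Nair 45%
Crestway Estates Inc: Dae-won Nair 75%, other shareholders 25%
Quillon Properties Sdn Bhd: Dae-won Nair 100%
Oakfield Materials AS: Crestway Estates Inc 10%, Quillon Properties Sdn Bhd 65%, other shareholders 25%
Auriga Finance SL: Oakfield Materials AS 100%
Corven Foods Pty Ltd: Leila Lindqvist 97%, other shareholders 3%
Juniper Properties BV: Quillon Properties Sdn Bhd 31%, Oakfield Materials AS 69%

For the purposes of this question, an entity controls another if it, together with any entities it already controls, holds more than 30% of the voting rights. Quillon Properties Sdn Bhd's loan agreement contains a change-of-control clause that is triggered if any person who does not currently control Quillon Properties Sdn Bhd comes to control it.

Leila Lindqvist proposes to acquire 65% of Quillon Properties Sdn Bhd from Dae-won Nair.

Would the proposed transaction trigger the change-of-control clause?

Yes

The purchase adds only to Leila's holdings (Dae-won's stake shrinks), so Leila is the only person who could newly come to control Quillon.
Leila holds 55% of Sable, so Leila controls Sable.
Leila holds 97% of Corven, so Leila controls Corven.
Neither Leila nor any entity Leila controls holds any voting interest in Quillon.
So before the transaction, Leila does not control Quillon.
After the purchase, Leila holds 65% of Quillon directly, and Dae-won's stake falls to 35%.
Leila holds 65% of Quillon, so Leila controls Quillon.
Leila did not control Quillon before and does after, so the clause is triggered.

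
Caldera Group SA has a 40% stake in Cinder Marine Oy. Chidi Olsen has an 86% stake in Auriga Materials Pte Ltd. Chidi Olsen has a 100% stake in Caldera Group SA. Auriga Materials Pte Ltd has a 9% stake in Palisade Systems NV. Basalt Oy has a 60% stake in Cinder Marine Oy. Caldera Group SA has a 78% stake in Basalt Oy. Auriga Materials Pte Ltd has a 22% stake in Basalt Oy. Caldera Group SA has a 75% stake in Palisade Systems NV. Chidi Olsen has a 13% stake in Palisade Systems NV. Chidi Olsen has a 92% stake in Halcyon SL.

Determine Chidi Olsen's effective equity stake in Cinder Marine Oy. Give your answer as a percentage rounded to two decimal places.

98.15%

Chidi reaches Cinder along 3 paths.
Via Caldera: 100% × 40% = 40%.
Via Auriga → Basalt: 86% × 22% × 60% = 11.352%.
Via Caldera → Basalt: 100% × 78% × 60% = 46.8%.
Total: 40% + 11.352% + 46.8% = 98.152%.
Rounded: 98.15%.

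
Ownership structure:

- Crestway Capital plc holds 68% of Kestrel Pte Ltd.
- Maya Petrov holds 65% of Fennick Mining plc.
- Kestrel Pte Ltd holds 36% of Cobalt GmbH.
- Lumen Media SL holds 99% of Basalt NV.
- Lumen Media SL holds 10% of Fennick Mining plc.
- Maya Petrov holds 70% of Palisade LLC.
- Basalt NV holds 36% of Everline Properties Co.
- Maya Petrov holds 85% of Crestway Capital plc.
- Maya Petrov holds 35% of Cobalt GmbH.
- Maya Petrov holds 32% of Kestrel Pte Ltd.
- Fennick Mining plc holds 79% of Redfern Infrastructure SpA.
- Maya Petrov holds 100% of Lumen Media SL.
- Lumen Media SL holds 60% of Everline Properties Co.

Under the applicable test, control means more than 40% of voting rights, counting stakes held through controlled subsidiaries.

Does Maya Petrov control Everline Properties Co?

Yes

Maya holds 100% of Lumen, so Maya controls Lumen.
Lumen holds 99% of Basalt, so Maya controls Basalt.
Lumen and Basalt together hold 60% + 36% = 96% of Everline, so Maya controls Everline.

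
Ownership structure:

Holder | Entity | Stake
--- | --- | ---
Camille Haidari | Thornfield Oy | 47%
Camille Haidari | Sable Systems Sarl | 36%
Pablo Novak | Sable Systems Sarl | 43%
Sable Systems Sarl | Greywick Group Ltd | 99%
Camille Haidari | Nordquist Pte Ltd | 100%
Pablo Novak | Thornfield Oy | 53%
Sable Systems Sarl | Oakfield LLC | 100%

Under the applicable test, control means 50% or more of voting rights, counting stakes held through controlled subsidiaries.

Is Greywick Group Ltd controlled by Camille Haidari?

No

Camille holds 100% of Nordquist, so Camille controls Nordquist.
Neither Camille nor any entity Camille controls holds any voting interest in Greywick.
So Camille does not control Greywick.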